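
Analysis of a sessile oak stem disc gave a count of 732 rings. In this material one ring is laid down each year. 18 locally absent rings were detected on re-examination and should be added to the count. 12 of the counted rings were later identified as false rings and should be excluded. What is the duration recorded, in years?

738 years

Correcting the raw count gives 732 − 12 + 18 = 738 true rings.
One ring per year makes the duration 738 years.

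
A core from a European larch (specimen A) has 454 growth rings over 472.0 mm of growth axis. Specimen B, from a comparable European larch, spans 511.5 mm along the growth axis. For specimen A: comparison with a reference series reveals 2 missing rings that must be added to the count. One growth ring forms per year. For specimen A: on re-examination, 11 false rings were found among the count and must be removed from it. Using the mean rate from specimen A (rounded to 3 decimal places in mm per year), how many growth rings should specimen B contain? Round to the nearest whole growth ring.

Specimen A: after corrections the count is 454 − 11 + 2 = 445 growth rings.
A: 472.0 mm over 445 years gives 472.0 / 445 ≈ 1.061 mm per year.
B spans 511.5 / 1.061 = 482.09 years ≈ 482 growth rings.

482 growth rings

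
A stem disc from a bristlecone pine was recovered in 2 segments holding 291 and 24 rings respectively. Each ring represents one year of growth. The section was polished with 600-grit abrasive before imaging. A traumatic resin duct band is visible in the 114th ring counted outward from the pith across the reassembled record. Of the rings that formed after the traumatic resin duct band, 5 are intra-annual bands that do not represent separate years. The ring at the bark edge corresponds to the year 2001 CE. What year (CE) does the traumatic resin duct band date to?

Total rings = 291 + 24 = 315.
315 − 114 = 201 rings lie beyond the traumatic resin duct band toward the bark edge.
201 − 5 false = 196 true rings after the traumatic resin duct band.
2001 − 196 = 1805 CE.

1805 CE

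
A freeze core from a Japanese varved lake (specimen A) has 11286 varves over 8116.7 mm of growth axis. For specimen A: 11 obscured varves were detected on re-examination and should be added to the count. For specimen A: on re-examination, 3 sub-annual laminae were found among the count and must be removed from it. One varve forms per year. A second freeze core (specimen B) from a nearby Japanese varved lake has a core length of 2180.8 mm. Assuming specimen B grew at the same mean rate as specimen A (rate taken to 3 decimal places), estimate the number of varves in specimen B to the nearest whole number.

Specimen A: true varve count = 11286 − 3 + 11 = 11294.
A: Extension rate ≈ 8116.7 / 11294 = 0.719 mm/yr.
B spans 2180.8 / 0.719 = 3033.10 years ≈ 3033 varves.

3033 varves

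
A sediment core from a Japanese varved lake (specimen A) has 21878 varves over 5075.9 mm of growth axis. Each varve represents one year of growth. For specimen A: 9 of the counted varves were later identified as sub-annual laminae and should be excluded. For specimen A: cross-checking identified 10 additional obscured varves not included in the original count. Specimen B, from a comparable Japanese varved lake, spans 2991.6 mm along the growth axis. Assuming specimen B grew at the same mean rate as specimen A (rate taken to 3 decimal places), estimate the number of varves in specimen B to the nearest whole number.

Specimen A: after corrections the count is 21878 − 9 + 10 = 21879 varves.
A: Mean rate = 5075.9 mm / 21879 years ≈ 0.232 mm per year.
B spans 2991.6 / 0.232 = 12894.83 years ≈ 12895 varves.

12895 varves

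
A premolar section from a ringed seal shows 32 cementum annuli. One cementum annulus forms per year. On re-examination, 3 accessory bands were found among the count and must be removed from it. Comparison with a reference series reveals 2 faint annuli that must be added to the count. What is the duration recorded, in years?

True cementum annulus count = 32 − 3 + 2 = 31.
One cementum annulus per year makes the duration 31 years.

31 years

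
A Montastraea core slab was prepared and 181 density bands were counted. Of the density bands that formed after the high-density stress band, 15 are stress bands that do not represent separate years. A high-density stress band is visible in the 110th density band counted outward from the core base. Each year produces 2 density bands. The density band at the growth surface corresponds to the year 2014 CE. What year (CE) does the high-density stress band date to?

The high-density stress band sits at density band 110 from the core base, so 181 − 110 = 71 density bands formed after it.
Removing the 15 false density bands leaves 71 − 15 = 56 true density bands beyond the high-density stress band.
Dividing by 2 density bands per year: 56 / 2 = 28 years.
Counting back 28 years from 2014 CE places the high-density stress band in 2014 − 28 = 1986 CE.

1986 CE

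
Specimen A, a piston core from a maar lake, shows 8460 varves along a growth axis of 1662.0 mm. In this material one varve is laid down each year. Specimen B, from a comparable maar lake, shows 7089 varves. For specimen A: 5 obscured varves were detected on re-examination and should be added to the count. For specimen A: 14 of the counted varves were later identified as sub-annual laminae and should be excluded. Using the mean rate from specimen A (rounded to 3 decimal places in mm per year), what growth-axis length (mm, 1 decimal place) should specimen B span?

Specimen A: true varve count = 8460 − 14 + 5 = 8451.
A: 1662.0 mm over 8451 years gives 1662.0 / 8451 ≈ 0.197 mm/yr.
B's length ≈ 0.197 × 7089 = 1396.5 mm.

1396.5 mm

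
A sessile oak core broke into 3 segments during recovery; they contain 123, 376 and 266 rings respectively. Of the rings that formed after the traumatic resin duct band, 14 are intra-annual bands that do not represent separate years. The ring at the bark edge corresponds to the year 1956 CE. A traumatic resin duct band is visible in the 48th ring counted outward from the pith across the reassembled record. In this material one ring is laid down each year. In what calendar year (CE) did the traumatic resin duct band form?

Total rings = 123 + 376 + 266 = 765.
The traumatic resin duct band sits at ring 48 from the pith, so 765 − 48 = 717 rings formed after it.
Removing the 14 false rings leaves 717 − 14 = 703 true rings beyond the traumatic resin duct band.
The ring at the bark edge is 1956 CE, so the traumatic resin duct band dates to 1956 − 703 = 1253 CE.

1253 CE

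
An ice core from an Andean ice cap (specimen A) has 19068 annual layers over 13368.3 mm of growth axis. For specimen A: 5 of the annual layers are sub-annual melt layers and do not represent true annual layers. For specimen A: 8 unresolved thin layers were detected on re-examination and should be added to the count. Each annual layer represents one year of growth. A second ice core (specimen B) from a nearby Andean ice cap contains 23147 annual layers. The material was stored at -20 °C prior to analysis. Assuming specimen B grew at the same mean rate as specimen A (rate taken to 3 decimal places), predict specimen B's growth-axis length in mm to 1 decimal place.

16226.0 mm

Specimen A: adjusted count: 19068 − 5 + 8 = 19071 annual layers.
A: 13368.3 mm over 19071 years gives 13368.3 / 19071 ≈ 0.701 mm per year.
For B, 0.701 mm/year × 23147 years = 16226.0 mm.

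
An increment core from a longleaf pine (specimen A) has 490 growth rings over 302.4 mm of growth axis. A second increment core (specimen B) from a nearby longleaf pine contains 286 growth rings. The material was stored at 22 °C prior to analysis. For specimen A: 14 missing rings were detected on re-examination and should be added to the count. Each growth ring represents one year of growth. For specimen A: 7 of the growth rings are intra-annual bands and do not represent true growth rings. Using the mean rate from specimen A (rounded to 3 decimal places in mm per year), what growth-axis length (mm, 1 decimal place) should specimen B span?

173.9 mm

Specimen A: adjusted count: 490 − 7 + 14 = 497 growth rings.
A: Extension rate ≈ 302.4 / 497 = 0.608 mm/yr.
For B, 0.608 mm/year × 286 years = 173.9 mm.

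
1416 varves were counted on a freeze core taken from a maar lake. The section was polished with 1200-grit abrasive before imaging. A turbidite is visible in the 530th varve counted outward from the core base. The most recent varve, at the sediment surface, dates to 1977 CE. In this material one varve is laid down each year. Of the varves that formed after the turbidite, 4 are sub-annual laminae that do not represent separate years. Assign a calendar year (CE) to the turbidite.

1416 − 530 = 886 varves lie beyond the turbidite toward the sediment surface.
Removing the 4 false varves leaves 886 − 4 = 882 true varves beyond the turbidite.
The varve at the sediment surface is 1977 CE, so the turbidite dates to 1977 − 882 = 1095 CE.

1095 CE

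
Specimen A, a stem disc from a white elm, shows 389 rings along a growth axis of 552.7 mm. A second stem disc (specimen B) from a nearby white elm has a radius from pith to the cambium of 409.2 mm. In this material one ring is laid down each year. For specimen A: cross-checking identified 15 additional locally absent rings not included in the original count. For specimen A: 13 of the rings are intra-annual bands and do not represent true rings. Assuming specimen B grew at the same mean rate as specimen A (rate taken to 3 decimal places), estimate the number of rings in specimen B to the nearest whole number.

289 rings

Specimen A: after corrections the count is 389 − 13 + 15 = 391 rings.
A: 552.7 mm over 391 years gives 552.7 / 391 ≈ 1.414 mm/yr.
B spans 409.2 / 1.414 = 289.39 years ≈ 289 rings.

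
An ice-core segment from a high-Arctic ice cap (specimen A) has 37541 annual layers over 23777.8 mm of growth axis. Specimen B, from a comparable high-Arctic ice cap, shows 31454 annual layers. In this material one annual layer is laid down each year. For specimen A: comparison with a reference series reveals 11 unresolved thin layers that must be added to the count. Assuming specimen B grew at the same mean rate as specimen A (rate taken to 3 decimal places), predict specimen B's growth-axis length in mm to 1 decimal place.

Specimen A: correcting the raw count gives 37541 + 11 = 37552 true annual layers.
A: Extension rate ≈ 23777.8 / 37552 = 0.633 mm/year.
Length of B = 0.633 × 31454 = 19910.4 mm.

19910.4 mm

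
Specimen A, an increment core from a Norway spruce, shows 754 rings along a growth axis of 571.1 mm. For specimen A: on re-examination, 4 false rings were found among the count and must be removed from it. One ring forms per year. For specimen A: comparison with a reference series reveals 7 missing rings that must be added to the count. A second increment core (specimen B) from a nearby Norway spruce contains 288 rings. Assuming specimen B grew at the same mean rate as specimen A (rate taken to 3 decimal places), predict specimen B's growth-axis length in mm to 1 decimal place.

Specimen A: adjusted count: 754 − 4 + 7 = 757 rings.
A: Extension rate ≈ 571.1 / 757 = 0.754 mm/year.
B's length ≈ 0.754 × 288 = 217.2 mm.

217.2 mm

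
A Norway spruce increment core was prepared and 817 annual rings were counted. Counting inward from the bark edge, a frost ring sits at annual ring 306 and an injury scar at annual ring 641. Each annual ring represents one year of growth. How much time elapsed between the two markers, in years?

Separation: 641 − 306 = 335 annual rings.
At one annual ring per year, 335 years elapsed between them.

335 yr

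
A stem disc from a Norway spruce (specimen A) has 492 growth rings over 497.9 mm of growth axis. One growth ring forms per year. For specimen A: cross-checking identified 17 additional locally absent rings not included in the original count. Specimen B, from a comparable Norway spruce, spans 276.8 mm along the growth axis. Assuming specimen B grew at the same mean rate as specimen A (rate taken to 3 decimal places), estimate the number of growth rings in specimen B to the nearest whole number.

283 growth rings

Specimen A: after corrections the count is 492 + 17 = 509 growth rings.
A: Mean rate = 497.9 mm / 509 years ≈ 0.978 mm per year.
Specimen B: 276.8 mm / 0.978 mm per year = 283.03 years ≈ 283 growth rings.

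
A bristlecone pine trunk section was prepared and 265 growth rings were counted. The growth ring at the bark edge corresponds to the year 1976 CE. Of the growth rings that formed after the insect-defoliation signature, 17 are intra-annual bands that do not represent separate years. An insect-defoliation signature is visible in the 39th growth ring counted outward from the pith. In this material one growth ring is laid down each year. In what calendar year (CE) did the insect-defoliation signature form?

265 − 39 = 226 growth rings lie beyond the insect-defoliation signature toward the bark edge.
226 − 17 false = 209 true growth rings after the insect-defoliation signature.
1976 − 209 = 1767 CE.

1767 CE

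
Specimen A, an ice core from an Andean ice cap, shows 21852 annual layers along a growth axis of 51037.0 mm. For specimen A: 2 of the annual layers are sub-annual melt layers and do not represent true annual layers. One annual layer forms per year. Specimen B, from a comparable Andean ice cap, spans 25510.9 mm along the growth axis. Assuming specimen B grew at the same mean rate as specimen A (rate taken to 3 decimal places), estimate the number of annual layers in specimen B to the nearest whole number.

10921 annual layers

Specimen A: after corrections the count is 21852 − 2 = 21850 annual layers.
A: Mean rate = 51037.0 mm / 21850 years ≈ 2.336 mm/year.
B spans 25510.9 / 2.336 = 10920.76 years ≈ 10921 annual layers.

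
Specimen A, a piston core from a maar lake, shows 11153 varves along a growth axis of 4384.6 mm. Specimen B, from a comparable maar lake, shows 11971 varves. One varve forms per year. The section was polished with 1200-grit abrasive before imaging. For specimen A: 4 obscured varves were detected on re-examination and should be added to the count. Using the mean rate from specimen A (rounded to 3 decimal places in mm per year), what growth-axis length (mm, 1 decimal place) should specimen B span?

4704.6 mm

Specimen A: after corrections the count is 11153 + 4 = 11157 varves.
A: Extension rate ≈ 4384.6 / 11157 = 0.393 mm per year.
Length of B = 0.393 × 11971 = 4704.6 mm.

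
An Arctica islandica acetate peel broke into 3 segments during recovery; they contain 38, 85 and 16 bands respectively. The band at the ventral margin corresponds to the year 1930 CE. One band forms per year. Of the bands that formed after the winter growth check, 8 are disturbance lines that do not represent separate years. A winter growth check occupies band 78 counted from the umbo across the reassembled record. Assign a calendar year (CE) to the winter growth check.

1877 CE

Total bands = 38 + 85 + 16 = 139.
Between band 78 and the ventral margin there are 139 − 78 = 61 bands.
61 − 8 false = 53 true bands after the winter growth check.
1930 − 53 = 1877 CE.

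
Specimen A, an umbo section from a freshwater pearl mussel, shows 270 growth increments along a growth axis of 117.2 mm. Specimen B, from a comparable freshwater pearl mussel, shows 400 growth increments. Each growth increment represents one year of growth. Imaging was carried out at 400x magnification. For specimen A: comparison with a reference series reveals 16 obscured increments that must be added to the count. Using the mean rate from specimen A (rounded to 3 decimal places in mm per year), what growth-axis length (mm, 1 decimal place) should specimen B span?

Specimen A: adjusted count: 270 + 16 = 286 growth increments.
A: 117.2 mm over 286 years gives 117.2 / 286 ≈ 0.410 mm/yr.
For B, 0.410 mm/year × 400 years = 164.0 mm.

164.0 mm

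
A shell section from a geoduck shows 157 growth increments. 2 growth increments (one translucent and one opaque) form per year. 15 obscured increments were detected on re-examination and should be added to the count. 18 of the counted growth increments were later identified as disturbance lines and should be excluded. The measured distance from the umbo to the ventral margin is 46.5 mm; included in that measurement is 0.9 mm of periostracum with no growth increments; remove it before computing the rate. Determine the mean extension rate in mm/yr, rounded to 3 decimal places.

After corrections the count is 157 − 18 + 15 = 154 growth increments.
Dividing by 2 growth increments per year: 154 / 2 = 77 years.
The growth record spans 46.5 − 0.9 = 45.6 mm.
Extension rate ≈ 45.6 / 77 = 0.592 mm/yr.

0.592 mm/yr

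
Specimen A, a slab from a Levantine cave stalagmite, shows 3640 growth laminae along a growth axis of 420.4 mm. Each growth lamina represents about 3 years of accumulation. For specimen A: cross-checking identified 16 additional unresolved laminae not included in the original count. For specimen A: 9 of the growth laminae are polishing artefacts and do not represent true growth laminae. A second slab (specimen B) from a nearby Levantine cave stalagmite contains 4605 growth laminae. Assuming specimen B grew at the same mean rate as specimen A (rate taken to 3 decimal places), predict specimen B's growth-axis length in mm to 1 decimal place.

525.0 mm

Specimen A: after corrections the count is 3640 − 9 + 16 = 3647 growth laminae.
Specimen A: at 3 years per growth lamina, 3647 × 3 = 10941 years.
A: Mean rate = 420.4 mm / 10941 years ≈ 0.038 mm/yr.
Specimen B: 4605 growth laminae at 3 years each span 4605 × 3 = 13815 years. B's length ≈ 0.038 × 13815 = 525.0 mm.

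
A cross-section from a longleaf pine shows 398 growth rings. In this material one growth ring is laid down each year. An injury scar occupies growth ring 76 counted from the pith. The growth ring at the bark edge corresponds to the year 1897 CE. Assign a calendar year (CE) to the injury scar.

1575 CE

Between growth ring 76 and the bark edge there are 398 − 76 = 322 growth rings.
Counting back 322 years from 1897 CE places the injury scar in 1897 − 322 = 1575 CE.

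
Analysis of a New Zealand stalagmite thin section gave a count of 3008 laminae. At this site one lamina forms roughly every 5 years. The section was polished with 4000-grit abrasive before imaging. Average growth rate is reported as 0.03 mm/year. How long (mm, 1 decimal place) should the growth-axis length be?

451.2 mm

3008 laminae at 5 years each span 3008 × 5 = 15040 years.
Predicted length = 0.03 mm/year × 15040 years = 451.2 mm.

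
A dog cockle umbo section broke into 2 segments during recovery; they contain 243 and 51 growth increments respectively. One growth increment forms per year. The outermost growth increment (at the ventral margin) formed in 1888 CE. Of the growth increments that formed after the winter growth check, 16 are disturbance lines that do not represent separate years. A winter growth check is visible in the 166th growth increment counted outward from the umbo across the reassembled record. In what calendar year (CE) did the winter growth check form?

Total growth increments = 243 + 51 = 294.
Between growth increment 166 and the ventral margin there are 294 − 166 = 128 growth increments.
Removing the 16 false growth increments leaves 128 − 16 = 112 true growth increments beyond the winter growth check.
1888 − 112 = 1776 CE.

1776 CE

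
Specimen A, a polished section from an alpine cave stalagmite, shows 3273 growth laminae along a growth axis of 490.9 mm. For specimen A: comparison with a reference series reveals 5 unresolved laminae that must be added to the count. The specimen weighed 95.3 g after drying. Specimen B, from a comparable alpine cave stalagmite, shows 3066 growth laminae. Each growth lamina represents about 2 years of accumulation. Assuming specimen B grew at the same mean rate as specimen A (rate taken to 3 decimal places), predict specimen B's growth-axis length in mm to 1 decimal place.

459.9 mm

Specimen A: correcting the raw count gives 3273 + 5 = 3278 true growth laminae.
Specimen A: multiplying by 2 years per growth lamina: 3278 × 2 = 6556 years.
A: Mean rate = 490.9 mm / 6556 years ≈ 0.075 mm per year.
Specimen B: 3066 growth laminae at 2 years each span 3066 × 2 = 6132 years. Length of B = 0.075 × 6132 = 459.9 mm.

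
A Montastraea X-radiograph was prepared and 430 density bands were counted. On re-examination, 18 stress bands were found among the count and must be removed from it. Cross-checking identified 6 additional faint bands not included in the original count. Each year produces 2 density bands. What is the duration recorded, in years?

After corrections the count is 430 − 18 + 6 = 418 density bands.
Dividing by 2 density bands per year: 418 / 2 = 209 years.

209 years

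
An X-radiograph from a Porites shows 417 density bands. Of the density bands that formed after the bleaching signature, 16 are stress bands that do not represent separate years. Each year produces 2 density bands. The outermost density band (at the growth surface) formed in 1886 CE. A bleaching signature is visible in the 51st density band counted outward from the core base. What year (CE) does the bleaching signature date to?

The bleaching signature sits at density band 51 from the core base, so 417 − 51 = 366 density bands formed after it.
Excluding 16 false density bands: 366 − 16 = 350.
350 density bands at 2 per year is 350 / 2 = 175 years.
1886 − 175 = 1711 CE.

1711 CE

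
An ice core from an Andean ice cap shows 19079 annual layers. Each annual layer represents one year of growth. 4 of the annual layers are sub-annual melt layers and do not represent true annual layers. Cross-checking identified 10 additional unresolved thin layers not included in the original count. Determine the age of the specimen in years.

19085 years

Correcting the raw count gives 19079 − 4 + 10 = 19085 true annual layers.
With a one-to-one annual layer periodicity this is 19085 years.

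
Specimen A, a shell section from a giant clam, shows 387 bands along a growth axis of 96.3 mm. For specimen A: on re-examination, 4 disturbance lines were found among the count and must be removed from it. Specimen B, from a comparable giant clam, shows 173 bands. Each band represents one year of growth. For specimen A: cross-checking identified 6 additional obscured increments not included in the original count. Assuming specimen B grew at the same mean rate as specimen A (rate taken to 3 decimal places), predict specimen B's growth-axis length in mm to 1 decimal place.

42.9 mm

Specimen A: adjusted count: 387 − 4 + 6 = 389 bands.
A: 96.3 mm over 389 years gives 96.3 / 389 ≈ 0.248 mm per year.
B's length ≈ 0.248 × 173 = 42.9 mm.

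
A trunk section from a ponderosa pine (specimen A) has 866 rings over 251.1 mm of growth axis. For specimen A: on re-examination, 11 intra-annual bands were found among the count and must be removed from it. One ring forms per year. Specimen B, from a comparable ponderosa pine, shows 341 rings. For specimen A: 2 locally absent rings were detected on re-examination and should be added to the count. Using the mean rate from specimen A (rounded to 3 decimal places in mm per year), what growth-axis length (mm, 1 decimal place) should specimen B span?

99.9 mm

Specimen A: after corrections the count is 866 − 11 + 2 = 857 rings.
A: 251.1 mm over 857 years gives 251.1 / 857 ≈ 0.293 mm/yr.
B's length ≈ 0.293 × 341 = 99.9 mm.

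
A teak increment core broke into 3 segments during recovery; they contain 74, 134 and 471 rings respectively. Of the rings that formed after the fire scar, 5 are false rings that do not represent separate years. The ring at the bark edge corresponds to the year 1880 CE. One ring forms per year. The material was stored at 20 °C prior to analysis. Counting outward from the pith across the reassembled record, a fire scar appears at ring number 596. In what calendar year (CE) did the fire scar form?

1802 CE

Total rings = 74 + 134 + 471 = 679.
The fire scar sits at ring 596 from the pith, so 679 − 596 = 83 rings formed after it.
83 − 5 false = 78 true rings after the fire scar.
The ring at the bark edge is 1880 CE, so the fire scar dates to 1880 − 78 = 1802 CE.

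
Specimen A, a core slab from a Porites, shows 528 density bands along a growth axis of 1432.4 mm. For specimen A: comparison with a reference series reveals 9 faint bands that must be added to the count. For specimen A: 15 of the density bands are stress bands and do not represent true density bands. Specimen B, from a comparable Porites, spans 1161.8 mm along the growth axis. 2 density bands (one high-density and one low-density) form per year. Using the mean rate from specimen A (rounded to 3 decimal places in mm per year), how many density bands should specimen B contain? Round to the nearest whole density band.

Specimen A: adjusted count: 528 − 15 + 9 = 522 density bands.
Specimen A: with 2 density bands per year, 522 / 2 = 261 years.
A: Extension rate ≈ 1432.4 / 261 = 5.488 mm/year.
B spans 1161.8 / 5.488 = 211.70 years; at 2 density bands per year that is 211.70 × 2 ≈ 423 density bands.

423 density bands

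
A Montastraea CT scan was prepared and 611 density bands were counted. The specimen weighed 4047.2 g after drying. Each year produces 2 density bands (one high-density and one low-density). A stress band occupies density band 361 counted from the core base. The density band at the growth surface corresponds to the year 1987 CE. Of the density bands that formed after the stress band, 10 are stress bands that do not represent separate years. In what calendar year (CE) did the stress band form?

1867 CE

Between density band 361 and the growth surface there are 611 − 361 = 250 density bands.
250 − 10 false = 240 true density bands after the stress band.
240 density bands at 2 per year is 240 / 2 = 120 years.
The density band at the growth surface is 1987 CE, so the stress band dates to 1987 − 120 = 1867 CE.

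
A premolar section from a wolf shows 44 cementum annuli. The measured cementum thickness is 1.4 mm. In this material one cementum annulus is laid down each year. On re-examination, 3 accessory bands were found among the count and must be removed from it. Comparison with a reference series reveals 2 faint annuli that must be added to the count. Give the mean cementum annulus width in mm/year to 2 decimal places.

After corrections the count is 44 − 3 + 2 = 43 cementum annuli.
Extension rate ≈ 1.4 / 43 = 0.03 mm/year.

0.03 mm/year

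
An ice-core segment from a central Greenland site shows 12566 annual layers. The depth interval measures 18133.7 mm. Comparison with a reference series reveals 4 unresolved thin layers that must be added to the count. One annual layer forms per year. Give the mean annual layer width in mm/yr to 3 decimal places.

After corrections the count is 12566 + 4 = 12570 annual layers.
Extension rate ≈ 18133.7 / 12570 = 1.443 mm/yr.

1.443 mm/yr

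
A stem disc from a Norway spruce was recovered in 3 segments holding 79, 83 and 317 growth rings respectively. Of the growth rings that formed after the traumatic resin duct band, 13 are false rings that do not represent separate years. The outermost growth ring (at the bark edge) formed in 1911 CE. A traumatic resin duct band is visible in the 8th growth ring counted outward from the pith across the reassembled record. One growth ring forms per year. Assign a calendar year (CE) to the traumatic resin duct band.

1453 CE

Total growth rings = 79 + 83 + 317 = 479.
The traumatic resin duct band sits at growth ring 8 from the pith, so 479 − 8 = 471 growth rings formed after it.
Excluding 13 false growth rings: 471 − 13 = 458.
1911 − 458 = 1453 CE.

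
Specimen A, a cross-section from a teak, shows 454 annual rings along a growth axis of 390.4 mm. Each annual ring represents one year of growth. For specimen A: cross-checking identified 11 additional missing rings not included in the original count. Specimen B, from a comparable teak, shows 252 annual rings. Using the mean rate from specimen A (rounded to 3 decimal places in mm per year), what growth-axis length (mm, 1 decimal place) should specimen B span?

Specimen A: correcting the raw count gives 454 + 11 = 465 true annual rings.
A: Extension rate ≈ 390.4 / 465 = 0.840 mm per year.
Length of B = 0.840 × 252 = 211.7 mm.

211.7 mm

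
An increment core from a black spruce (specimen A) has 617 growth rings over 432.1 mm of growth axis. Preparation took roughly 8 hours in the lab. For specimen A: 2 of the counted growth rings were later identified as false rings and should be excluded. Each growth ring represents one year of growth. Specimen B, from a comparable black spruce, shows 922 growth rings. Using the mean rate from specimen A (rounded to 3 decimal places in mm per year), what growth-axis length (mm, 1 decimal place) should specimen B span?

648.2 mm

Specimen A: correcting the raw count gives 617 − 2 = 615 true growth rings.
A: 432.1 mm over 615 years gives 432.1 / 615 ≈ 0.703 mm/year.
B's length ≈ 0.703 × 922 = 648.2 mm.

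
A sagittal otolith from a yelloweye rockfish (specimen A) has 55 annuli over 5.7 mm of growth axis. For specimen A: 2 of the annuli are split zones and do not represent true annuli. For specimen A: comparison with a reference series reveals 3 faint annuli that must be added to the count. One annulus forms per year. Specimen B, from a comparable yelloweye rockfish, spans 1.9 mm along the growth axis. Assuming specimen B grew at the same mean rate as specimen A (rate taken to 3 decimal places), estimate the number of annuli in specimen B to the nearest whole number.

19 annuli

Specimen A: after corrections the count is 55 − 2 + 3 = 56 annuli.
A: Extension rate ≈ 5.7 / 56 = 0.102 mm per year.
B spans 1.9 / 0.102 = 18.63 years ≈ 19 annuli.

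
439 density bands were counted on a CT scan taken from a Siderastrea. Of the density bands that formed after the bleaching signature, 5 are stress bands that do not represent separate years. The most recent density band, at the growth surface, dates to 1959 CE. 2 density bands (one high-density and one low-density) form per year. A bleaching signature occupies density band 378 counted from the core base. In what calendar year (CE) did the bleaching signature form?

1931 CE

439 − 378 = 61 density bands lie beyond the bleaching signature toward the growth surface.
61 − 5 false = 56 true density bands after the bleaching signature.
With 2 density bands per year, 56 / 2 = 28 years.
The density band at the growth surface is 1959 CE, so the bleaching signature dates to 1959 − 28 = 1931 CE.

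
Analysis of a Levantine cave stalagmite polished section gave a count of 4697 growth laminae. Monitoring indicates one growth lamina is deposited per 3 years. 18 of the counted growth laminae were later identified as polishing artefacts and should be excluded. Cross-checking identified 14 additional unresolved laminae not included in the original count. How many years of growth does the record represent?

14079 years

After corrections the count is 4697 − 18 + 14 = 4693 growth laminae.
4693 growth laminae at 3 years each span 4693 × 3 = 14079 years.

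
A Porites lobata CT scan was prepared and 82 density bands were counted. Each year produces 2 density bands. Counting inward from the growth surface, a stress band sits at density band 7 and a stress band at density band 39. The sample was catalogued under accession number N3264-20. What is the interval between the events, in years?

The two markers are separated by 39 − 7 = 32 density bands.
With 2 density bands per year, 32 / 2 = 16 years.

16 years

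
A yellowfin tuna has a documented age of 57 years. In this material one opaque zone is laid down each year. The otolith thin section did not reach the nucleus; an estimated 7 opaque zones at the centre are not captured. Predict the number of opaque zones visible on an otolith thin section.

50 opaque zones

Expected opaque zones over 57 years: 57.
57 − 7 missed = 50 opaque zones expected in the prepared section.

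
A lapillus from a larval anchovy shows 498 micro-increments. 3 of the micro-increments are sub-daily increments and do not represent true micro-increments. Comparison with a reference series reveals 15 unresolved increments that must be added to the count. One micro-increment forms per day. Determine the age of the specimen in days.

Correcting the raw count gives 498 − 3 + 15 = 510 true micro-increments.
With a one-to-one micro-increment periodicity this is 510 days.

510 days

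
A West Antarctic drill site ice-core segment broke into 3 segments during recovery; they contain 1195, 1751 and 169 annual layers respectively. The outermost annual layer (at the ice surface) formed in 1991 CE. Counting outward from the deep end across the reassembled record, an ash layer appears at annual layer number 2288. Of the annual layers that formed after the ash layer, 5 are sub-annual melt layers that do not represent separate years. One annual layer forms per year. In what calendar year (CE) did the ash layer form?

Total annual layers = 1195 + 1751 + 169 = 3115.
The ash layer sits at annual layer 2288 from the deep end, so 3115 − 2288 = 827 annual layers formed after it.
827 − 5 false = 822 true annual layers after the ash layer.
1991 − 822 = 1169 CE.

1169 CE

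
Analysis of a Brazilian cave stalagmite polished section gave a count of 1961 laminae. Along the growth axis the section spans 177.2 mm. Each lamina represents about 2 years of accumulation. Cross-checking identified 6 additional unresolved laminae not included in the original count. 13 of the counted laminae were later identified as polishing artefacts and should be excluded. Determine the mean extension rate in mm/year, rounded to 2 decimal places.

Adjusted count: 1961 − 13 + 6 = 1954 laminae.
At 2 years per lamina, 1954 × 2 = 3908 years.
Mean rate = 177.2 mm / 3908 years ≈ 0.05 mm/year.

0.05 mm/year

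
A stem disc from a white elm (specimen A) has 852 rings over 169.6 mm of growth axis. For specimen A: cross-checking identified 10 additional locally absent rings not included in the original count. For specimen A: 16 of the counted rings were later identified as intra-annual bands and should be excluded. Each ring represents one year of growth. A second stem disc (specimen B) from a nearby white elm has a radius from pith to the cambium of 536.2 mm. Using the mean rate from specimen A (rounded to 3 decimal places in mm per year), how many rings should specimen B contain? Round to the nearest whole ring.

2681 rings

Specimen A: adjusted count: 852 − 16 + 10 = 846 rings.
A: Mean rate = 169.6 mm / 846 years ≈ 0.200 mm/yr.
B spans 536.2 / 0.200 = 2681.00 years ≈ 2681 rings.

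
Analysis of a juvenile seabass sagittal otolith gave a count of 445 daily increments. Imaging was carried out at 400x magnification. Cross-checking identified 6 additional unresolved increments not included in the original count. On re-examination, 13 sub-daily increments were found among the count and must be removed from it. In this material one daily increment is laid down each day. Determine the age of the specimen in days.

Adjusted count: 445 − 13 + 6 = 438 daily increments.
One daily increment per day makes the duration 438 days.

438 days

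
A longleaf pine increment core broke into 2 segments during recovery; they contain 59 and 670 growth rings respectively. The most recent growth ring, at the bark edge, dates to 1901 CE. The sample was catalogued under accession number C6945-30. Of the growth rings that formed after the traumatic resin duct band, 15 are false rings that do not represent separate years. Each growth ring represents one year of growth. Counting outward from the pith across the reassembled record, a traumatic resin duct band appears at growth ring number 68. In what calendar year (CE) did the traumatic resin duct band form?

1255 CE

Total growth rings = 59 + 670 = 729.
The traumatic resin duct band sits at growth ring 68 from the pith, so 729 − 68 = 661 growth rings formed after it.
Excluding 15 false growth rings: 661 − 15 = 646.
1901 − 646 = 1255 CE.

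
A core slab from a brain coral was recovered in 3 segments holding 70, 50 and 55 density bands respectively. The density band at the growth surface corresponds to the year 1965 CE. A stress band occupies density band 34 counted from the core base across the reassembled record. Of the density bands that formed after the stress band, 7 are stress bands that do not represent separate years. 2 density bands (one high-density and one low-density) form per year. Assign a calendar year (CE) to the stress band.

Total density bands = 70 + 50 + 55 = 175.
The stress band sits at density band 34 from the core base, so 175 − 34 = 141 density bands formed after it.
141 − 7 false = 134 true density bands after the stress band.
134 density bands at 2 per year is 134 / 2 = 67 years.
Counting back 67 years from 1965 CE places the stress band in 1965 − 67 = 1898 CE.

1898 CE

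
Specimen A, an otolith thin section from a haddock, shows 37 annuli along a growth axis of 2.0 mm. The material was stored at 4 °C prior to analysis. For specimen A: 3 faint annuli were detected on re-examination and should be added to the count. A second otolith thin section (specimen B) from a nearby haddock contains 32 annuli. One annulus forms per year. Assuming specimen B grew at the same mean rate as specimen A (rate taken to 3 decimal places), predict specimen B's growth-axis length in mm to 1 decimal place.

1.6 mm

Specimen A: correcting the raw count gives 37 + 3 = 40 true annuli.
A: Extension rate ≈ 2.0 / 40 = 0.050 mm/yr.
Length of B = 0.050 × 32 = 1.6 mm.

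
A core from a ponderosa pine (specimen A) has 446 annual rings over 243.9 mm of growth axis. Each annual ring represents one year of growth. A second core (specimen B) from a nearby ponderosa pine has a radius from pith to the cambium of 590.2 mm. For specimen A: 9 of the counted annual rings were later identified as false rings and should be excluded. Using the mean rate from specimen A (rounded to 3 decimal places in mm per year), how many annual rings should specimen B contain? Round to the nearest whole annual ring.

Specimen A: adjusted count: 446 − 9 = 437 annual rings.
A: 243.9 mm over 437 years gives 243.9 / 437 ≈ 0.558 mm/yr.
For B, 590.2 / 0.558 = 1057.71 years ≈ 1058 annual rings.

1058 annual rings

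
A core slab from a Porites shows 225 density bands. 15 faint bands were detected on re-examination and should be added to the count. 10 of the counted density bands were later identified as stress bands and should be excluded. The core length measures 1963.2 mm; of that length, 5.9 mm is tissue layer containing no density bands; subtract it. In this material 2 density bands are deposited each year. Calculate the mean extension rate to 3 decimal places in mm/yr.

17.020 mm/yr

Correcting the raw count gives 225 − 10 + 15 = 230 true density bands.
230 density bands at 2 per year is 230 / 2 = 115 years.
Removing the 5.9 mm offcut leaves 1963.2 − 5.9 = 1957.3 mm.
Extension rate ≈ 1957.3 / 115 = 17.020 mm/yr.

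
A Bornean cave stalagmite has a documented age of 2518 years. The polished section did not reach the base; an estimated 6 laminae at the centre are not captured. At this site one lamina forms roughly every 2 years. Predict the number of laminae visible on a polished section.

Expected laminae: 2518 / 2 = 1259.
Subtracting the 6 laminae not captured gives 1259 − 6 = 1253 laminae in the record.

1253 laminae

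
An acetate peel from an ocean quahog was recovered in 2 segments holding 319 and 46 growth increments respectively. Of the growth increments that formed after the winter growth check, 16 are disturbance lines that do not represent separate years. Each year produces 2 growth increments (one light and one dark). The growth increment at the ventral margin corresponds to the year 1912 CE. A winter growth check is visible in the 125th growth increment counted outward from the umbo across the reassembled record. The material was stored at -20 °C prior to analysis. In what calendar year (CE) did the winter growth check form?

1800 CE

Total growth increments = 319 + 46 = 365.
Between growth increment 125 and the ventral margin there are 365 − 125 = 240 growth increments.
240 − 16 false = 224 true growth increments after the winter growth check.
Dividing by 2 growth increments per year: 224 / 2 = 112 years.
The growth increment at the ventral margin is 1912 CE, so the winter growth check dates to 1912 − 112 = 1800 CE.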